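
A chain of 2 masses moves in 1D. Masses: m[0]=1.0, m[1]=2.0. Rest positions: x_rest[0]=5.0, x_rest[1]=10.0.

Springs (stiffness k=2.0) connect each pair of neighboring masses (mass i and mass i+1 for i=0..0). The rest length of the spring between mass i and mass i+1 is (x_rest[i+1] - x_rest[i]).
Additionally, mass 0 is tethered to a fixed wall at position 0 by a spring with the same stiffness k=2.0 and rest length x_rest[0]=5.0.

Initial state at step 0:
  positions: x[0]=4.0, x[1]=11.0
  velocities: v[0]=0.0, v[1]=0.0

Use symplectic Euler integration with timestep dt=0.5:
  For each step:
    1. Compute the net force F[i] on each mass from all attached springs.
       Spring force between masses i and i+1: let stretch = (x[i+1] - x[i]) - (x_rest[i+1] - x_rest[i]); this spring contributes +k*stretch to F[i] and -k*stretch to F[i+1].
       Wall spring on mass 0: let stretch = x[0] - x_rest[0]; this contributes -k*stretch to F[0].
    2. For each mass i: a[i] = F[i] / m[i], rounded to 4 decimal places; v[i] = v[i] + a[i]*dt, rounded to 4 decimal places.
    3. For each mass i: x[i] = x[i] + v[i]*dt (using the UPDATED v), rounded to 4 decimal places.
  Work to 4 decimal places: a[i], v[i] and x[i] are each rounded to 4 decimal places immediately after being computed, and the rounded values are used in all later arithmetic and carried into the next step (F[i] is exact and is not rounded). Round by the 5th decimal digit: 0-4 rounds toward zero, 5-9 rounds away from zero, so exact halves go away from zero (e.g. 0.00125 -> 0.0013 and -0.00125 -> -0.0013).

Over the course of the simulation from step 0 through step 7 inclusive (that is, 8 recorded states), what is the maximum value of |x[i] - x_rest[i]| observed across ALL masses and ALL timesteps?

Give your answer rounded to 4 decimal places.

Answer: 1.7500

Derivation:
Step 0: x=[4.0000 11.0000] v=[0.0000 0.0000]
Step 1: x=[5.5000 10.5000] v=[3.0000 -1.0000]
Step 2: x=[6.7500 10.0000] v=[2.5000 -1.0000]
Step 3: x=[6.2500 9.9375] v=[-1.0000 -0.1250]
Step 4: x=[4.4688 10.2032] v=[-3.5625 0.5313]
Step 5: x=[3.3204 10.2853] v=[-2.2969 0.1641]
Step 6: x=[3.9942 9.8761] v=[1.3476 -0.8184]
Step 7: x=[5.6119 9.2464] v=[3.2353 -1.2594]
Max displacement = 1.7500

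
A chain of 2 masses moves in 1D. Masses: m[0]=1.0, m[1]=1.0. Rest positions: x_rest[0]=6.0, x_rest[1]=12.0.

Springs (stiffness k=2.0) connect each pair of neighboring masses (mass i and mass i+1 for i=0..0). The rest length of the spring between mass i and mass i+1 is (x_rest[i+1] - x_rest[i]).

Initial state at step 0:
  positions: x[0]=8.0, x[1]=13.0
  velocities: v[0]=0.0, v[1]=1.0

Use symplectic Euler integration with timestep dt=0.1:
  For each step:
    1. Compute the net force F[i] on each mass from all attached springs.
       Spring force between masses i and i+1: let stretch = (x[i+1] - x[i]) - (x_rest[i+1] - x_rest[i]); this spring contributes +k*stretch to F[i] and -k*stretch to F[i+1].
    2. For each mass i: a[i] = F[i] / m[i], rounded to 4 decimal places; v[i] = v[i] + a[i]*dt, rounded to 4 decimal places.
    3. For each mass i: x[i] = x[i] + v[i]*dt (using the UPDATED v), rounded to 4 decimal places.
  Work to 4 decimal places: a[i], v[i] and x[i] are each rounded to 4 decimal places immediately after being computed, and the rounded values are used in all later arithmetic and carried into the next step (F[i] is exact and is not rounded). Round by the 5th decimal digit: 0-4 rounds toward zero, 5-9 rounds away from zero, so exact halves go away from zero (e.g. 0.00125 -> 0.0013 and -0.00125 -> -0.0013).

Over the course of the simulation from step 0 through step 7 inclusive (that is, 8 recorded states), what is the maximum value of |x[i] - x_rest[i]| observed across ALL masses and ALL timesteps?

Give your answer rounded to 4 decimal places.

Step 0: x=[8.0000 13.0000] v=[0.0000 1.0000]
Step 1: x=[7.9800 13.1200] v=[-0.2000 1.2000]
Step 2: x=[7.9428 13.2572] v=[-0.3720 1.3720]
Step 3: x=[7.8919 13.4081] v=[-0.5091 1.5091]
Step 4: x=[7.8313 13.5687] v=[-0.6059 1.6059]
Step 5: x=[7.7655 13.7345] v=[-0.6584 1.6584]
Step 6: x=[7.6990 13.9010] v=[-0.6646 1.6646]
Step 7: x=[7.6366 14.0634] v=[-0.6242 1.6242]
Max displacement = 2.0634

Answer: 2.0634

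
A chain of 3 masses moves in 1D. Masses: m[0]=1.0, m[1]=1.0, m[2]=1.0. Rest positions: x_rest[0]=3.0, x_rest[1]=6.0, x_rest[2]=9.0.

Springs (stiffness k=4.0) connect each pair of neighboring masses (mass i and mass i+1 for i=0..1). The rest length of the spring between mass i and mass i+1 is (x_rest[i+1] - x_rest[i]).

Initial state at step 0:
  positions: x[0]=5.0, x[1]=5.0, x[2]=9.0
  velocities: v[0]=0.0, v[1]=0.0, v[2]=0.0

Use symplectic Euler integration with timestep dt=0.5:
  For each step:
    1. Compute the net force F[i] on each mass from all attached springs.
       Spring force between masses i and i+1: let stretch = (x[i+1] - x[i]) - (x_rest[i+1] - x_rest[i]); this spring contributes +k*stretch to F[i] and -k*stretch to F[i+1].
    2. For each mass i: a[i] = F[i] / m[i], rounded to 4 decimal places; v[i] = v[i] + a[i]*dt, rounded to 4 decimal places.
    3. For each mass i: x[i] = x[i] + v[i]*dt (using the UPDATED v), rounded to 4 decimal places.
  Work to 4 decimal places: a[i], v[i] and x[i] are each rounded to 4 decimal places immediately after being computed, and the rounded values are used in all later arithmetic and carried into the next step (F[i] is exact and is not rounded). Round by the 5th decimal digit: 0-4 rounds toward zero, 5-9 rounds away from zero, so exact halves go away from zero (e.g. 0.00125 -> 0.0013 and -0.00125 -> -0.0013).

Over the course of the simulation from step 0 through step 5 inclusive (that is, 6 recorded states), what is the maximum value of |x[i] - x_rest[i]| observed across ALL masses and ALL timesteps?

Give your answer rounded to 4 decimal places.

Step 0: x=[5.0000 5.0000 9.0000] v=[0.0000 0.0000 0.0000]
Step 1: x=[2.0000 9.0000 8.0000] v=[-6.0000 8.0000 -2.0000]
Step 2: x=[3.0000 5.0000 11.0000] v=[2.0000 -8.0000 6.0000]
Step 3: x=[3.0000 5.0000 11.0000] v=[0.0000 0.0000 0.0000]
Step 4: x=[2.0000 9.0000 8.0000] v=[-2.0000 8.0000 -6.0000]
Step 5: x=[5.0000 5.0000 9.0000] v=[6.0000 -8.0000 2.0000]
Max displacement = 3.0000

Answer: 3.0000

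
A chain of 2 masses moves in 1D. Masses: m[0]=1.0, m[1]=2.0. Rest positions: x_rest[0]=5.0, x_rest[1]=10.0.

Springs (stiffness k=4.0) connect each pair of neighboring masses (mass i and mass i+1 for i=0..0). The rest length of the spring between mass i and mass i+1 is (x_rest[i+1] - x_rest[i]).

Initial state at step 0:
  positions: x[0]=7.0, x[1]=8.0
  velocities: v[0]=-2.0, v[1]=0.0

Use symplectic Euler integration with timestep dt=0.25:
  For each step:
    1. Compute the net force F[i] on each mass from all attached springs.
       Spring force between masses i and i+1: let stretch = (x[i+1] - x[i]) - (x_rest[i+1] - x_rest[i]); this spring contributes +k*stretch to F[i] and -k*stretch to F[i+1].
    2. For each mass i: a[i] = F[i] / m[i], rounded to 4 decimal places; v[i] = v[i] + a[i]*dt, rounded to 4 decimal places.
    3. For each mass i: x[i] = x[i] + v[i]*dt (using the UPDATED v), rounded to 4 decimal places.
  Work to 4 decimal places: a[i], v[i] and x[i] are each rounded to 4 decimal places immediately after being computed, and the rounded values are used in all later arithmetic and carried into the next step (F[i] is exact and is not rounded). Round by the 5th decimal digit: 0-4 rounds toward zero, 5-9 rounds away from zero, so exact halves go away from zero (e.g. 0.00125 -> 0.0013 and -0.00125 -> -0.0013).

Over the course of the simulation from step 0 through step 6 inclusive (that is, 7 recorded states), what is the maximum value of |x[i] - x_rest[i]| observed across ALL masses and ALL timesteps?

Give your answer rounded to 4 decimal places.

Answer: 4.3203

Derivation:
Step 0: x=[7.0000 8.0000] v=[-2.0000 0.0000]
Step 1: x=[5.5000 8.5000] v=[-6.0000 2.0000]
Step 2: x=[3.5000 9.2500] v=[-8.0000 3.0000]
Step 3: x=[1.6875 9.9063] v=[-7.2500 2.6250]
Step 4: x=[0.6797 10.1602] v=[-4.0312 1.0156]
Step 5: x=[0.7920 9.8540] v=[0.4493 -1.2247]
Step 6: x=[1.9198 9.0401] v=[4.5113 -3.2557]
Max displacement = 4.3203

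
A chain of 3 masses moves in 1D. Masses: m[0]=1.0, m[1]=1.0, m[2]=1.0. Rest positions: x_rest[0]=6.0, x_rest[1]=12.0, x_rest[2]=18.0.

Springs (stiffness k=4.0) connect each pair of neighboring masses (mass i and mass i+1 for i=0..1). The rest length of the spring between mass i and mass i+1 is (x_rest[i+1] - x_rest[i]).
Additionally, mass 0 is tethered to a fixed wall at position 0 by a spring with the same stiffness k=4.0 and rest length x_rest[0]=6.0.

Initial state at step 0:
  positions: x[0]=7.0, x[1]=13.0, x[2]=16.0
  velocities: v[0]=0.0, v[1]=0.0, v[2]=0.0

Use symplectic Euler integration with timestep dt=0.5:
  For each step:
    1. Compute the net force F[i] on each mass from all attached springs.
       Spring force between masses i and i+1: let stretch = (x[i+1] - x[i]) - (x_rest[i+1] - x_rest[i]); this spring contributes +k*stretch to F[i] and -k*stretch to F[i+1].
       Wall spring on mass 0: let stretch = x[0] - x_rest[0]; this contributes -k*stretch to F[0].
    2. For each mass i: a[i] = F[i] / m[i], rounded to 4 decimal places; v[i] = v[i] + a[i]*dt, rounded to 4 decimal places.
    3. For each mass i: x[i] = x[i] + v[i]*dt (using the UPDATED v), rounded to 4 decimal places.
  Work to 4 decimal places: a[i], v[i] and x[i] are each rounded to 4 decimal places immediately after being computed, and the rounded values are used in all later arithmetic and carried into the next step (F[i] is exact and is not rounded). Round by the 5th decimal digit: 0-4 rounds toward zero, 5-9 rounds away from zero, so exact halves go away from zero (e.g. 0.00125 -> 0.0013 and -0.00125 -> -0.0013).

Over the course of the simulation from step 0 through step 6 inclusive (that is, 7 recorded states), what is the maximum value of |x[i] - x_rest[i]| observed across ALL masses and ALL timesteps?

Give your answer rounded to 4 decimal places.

Step 0: x=[7.0000 13.0000 16.0000] v=[0.0000 0.0000 0.0000]
Step 1: x=[6.0000 10.0000 19.0000] v=[-2.0000 -6.0000 6.0000]
Step 2: x=[3.0000 12.0000 19.0000] v=[-6.0000 4.0000 0.0000]
Step 3: x=[6.0000 12.0000 18.0000] v=[6.0000 0.0000 -2.0000]
Step 4: x=[9.0000 12.0000 17.0000] v=[6.0000 0.0000 -2.0000]
Step 5: x=[6.0000 14.0000 17.0000] v=[-6.0000 4.0000 0.0000]
Step 6: x=[5.0000 11.0000 20.0000] v=[-2.0000 -6.0000 6.0000]
Max displacement = 3.0000

Answer: 3.0000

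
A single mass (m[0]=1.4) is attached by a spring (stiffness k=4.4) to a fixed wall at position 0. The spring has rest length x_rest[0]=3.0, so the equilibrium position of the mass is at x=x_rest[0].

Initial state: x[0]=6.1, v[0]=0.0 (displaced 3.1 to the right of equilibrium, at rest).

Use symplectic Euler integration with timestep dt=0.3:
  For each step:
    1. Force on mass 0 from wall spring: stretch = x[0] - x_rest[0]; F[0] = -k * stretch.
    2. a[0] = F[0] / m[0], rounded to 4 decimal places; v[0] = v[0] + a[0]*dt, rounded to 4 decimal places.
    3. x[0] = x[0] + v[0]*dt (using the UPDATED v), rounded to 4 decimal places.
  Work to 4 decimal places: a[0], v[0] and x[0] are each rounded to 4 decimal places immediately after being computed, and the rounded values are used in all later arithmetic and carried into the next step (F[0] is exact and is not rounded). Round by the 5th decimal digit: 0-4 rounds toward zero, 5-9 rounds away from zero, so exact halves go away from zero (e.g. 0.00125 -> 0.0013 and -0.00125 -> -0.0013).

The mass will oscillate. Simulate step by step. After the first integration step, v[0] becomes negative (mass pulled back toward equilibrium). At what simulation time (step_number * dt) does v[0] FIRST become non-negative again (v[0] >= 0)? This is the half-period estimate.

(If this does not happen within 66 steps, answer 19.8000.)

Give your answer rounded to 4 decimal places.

Answer: 1.8000

Derivation:
Step 0: x=[6.1000] v=[0.0000]
Step 1: x=[5.2231] v=[-2.9229]
Step 2: x=[3.7174] v=[-5.0190]
Step 3: x=[2.0088] v=[-5.6954]
Step 4: x=[0.5806] v=[-4.7608]
Step 5: x=[-0.1633] v=[-2.4797]
Step 6: x=[-0.0125] v=[0.5028]
First v>=0 after going negative at step 6, time=1.8000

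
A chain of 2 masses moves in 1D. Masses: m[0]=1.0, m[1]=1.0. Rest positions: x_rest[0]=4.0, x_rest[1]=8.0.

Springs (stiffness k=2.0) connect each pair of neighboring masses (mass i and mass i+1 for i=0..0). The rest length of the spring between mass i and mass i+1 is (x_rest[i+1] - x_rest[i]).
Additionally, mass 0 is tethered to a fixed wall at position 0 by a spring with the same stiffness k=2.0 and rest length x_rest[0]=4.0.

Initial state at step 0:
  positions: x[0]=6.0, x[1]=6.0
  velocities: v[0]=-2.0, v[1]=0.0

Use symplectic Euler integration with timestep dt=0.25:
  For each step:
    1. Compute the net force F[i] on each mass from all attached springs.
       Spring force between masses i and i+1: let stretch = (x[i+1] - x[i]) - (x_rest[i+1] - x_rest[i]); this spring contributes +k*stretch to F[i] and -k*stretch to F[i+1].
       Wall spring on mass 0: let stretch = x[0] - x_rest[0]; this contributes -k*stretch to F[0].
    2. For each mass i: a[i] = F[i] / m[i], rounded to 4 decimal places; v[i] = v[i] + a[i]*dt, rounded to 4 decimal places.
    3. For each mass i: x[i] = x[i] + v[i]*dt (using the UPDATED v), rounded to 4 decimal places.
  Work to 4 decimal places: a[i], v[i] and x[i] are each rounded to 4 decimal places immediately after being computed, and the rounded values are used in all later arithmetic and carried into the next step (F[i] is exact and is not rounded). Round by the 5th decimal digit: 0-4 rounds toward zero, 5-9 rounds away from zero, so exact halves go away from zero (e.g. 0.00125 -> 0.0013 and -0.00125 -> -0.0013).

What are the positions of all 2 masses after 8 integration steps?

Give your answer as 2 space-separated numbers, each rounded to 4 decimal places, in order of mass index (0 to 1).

Answer: 4.6619 6.4115

Derivation:
Step 0: x=[6.0000 6.0000] v=[-2.0000 0.0000]
Step 1: x=[4.7500 6.5000] v=[-5.0000 2.0000]
Step 2: x=[3.1250 7.2813] v=[-6.5000 3.1250]
Step 3: x=[1.6289 8.0430] v=[-5.9844 3.0469]
Step 4: x=[0.7310 8.5030] v=[-3.5918 1.8399]
Step 5: x=[0.7132 8.4915] v=[-0.0713 -0.0461]
Step 6: x=[1.5785 8.0077] v=[3.4613 -1.9353]
Step 7: x=[3.0502 7.2202] v=[5.8867 -3.1499]
Step 8: x=[4.6619 6.4115] v=[6.4466 -3.2349]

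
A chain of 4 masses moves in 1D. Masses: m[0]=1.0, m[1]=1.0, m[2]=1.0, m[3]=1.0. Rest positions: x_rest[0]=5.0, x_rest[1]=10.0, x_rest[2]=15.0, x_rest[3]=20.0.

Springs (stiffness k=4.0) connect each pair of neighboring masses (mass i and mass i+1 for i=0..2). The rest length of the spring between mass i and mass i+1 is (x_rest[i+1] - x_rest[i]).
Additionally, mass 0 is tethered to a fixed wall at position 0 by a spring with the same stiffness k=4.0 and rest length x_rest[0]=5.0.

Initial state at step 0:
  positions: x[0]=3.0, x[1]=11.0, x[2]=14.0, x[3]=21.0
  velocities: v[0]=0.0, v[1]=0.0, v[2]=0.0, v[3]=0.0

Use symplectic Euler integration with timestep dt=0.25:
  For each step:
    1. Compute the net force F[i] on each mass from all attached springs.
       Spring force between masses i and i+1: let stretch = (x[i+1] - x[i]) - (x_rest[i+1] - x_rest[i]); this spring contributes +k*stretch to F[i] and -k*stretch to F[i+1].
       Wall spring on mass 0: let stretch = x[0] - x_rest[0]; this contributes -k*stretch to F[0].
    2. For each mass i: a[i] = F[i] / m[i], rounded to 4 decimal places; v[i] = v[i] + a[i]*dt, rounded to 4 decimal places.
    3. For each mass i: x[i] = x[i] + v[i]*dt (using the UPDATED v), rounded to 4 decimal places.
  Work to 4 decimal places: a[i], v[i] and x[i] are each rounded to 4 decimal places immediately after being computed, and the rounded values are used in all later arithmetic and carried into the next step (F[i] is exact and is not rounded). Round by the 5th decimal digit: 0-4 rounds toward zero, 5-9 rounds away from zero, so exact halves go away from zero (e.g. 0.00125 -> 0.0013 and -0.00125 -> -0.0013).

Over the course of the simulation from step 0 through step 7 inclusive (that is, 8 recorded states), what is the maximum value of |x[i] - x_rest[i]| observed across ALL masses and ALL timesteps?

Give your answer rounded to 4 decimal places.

Answer: 2.4619

Derivation:
Step 0: x=[3.0000 11.0000 14.0000 21.0000] v=[0.0000 0.0000 0.0000 0.0000]
Step 1: x=[4.2500 9.7500 15.0000 20.5000] v=[5.0000 -5.0000 4.0000 -2.0000]
Step 2: x=[5.8125 8.4375 16.0625 19.8750] v=[6.2500 -5.2500 4.2500 -2.5000]
Step 3: x=[6.5781 8.3750 16.1719 19.5469] v=[3.0625 -0.2500 0.4375 -1.3125]
Step 4: x=[6.1484 9.8125 15.1758 19.6250] v=[-1.7187 5.7500 -3.9844 0.3125]
Step 5: x=[5.0977 11.6748 13.9512 19.8408] v=[-4.2030 7.4492 -4.8985 0.8633]
Step 6: x=[4.4168 12.4619 13.6299 19.8342] v=[-2.7236 3.1485 -1.2853 -0.0263]
Step 7: x=[4.6430 11.5298 14.5677 19.5266] v=[0.9047 -3.7286 3.7510 -1.2306]
Max displacement = 2.4619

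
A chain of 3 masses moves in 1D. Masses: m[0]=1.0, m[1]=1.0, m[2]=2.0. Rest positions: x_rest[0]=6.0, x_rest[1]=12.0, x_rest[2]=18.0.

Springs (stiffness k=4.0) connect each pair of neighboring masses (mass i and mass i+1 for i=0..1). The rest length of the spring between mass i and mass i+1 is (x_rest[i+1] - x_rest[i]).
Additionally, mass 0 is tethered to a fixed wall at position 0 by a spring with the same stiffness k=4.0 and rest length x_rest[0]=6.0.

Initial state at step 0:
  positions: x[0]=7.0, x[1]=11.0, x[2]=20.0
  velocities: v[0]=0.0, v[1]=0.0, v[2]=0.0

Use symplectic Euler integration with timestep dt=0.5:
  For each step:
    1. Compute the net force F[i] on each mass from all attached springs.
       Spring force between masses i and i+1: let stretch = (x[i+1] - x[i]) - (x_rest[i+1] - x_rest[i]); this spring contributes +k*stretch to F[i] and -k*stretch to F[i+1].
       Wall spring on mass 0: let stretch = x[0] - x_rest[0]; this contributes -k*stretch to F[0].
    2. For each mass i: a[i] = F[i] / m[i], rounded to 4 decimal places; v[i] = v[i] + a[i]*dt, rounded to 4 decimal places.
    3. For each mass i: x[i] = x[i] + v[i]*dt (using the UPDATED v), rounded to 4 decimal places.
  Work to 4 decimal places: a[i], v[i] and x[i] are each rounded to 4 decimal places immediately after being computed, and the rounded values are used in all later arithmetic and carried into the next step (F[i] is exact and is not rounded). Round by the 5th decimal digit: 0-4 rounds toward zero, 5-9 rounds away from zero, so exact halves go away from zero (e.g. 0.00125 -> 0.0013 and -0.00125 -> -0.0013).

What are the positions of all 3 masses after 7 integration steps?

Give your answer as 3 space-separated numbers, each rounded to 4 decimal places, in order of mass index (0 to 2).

Answer: 3.9688 14.4219 15.8360

Derivation:
Step 0: x=[7.0000 11.0000 20.0000] v=[0.0000 0.0000 0.0000]
Step 1: x=[4.0000 16.0000 18.5000] v=[-6.0000 10.0000 -3.0000]
Step 2: x=[9.0000 11.5000 18.7500] v=[10.0000 -9.0000 0.5000]
Step 3: x=[7.5000 11.7500 18.3750] v=[-3.0000 0.5000 -0.7500]
Step 4: x=[2.7500 14.3750 17.6875] v=[-9.5000 5.2500 -1.3750]
Step 5: x=[6.8750 8.6875 18.3438] v=[8.2500 -11.3750 1.3125]
Step 6: x=[5.9375 10.8438 17.1719] v=[-1.8750 4.3126 -2.3438]
Step 7: x=[3.9688 14.4219 15.8360] v=[-3.9374 7.1562 -2.6719]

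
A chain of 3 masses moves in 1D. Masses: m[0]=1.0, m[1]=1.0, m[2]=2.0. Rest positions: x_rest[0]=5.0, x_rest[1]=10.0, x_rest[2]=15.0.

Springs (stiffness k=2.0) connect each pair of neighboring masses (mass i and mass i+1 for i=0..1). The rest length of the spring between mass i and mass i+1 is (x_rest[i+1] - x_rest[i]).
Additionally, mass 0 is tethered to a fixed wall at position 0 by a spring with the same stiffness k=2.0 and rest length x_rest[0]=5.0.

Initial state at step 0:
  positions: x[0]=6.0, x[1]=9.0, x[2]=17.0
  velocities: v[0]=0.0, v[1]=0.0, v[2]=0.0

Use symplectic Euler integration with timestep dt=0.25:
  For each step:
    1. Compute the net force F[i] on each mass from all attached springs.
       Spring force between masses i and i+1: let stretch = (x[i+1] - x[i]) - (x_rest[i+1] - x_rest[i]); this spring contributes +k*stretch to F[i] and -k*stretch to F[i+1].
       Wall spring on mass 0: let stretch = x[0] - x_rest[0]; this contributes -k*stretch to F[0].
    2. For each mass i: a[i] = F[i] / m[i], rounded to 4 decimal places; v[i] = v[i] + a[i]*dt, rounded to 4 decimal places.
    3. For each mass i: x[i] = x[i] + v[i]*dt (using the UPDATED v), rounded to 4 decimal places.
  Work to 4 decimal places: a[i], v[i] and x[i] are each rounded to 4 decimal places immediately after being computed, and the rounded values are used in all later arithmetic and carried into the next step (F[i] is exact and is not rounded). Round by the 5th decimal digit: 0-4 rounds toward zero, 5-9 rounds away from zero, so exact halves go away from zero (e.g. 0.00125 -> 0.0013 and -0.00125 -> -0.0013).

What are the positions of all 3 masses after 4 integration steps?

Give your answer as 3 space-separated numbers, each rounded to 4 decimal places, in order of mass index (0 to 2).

Step 0: x=[6.0000 9.0000 17.0000] v=[0.0000 0.0000 0.0000]
Step 1: x=[5.6250 9.6250 16.8125] v=[-1.5000 2.5000 -0.7500]
Step 2: x=[5.0469 10.6485 16.4883] v=[-2.3125 4.0938 -1.2969]
Step 3: x=[4.5381 11.7017 16.1116] v=[-2.0352 4.2129 -1.5069]
Step 4: x=[4.3575 12.4107 15.7718] v=[-0.7225 2.8361 -1.3594]

Answer: 4.3575 12.4107 15.7718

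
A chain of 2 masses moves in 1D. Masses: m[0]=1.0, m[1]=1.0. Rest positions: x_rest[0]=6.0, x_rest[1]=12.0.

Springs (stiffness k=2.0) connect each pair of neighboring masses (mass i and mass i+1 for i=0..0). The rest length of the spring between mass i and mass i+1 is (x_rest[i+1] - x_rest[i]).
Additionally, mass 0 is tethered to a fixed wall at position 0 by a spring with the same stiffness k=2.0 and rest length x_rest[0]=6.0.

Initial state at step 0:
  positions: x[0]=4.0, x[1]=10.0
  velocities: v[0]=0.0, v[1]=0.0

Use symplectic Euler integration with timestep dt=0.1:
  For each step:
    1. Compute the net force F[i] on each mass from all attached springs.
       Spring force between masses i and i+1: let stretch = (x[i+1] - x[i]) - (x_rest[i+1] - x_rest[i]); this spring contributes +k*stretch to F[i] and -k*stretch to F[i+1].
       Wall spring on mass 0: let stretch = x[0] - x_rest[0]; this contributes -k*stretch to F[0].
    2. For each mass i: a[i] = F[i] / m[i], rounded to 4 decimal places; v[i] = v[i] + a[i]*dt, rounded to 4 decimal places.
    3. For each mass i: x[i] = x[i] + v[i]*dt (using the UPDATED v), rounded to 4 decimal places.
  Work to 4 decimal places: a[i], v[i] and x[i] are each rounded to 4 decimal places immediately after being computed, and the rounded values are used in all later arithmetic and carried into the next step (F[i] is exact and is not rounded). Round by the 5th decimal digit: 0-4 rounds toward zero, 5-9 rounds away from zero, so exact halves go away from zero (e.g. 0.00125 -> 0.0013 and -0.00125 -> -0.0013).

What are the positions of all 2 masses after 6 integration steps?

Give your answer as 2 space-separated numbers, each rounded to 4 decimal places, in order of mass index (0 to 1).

Step 0: x=[4.0000 10.0000] v=[0.0000 0.0000]
Step 1: x=[4.0400 10.0000] v=[0.4000 0.0000]
Step 2: x=[4.1184 10.0008] v=[0.7840 0.0080]
Step 3: x=[4.2321 10.0040] v=[1.1368 0.0315]
Step 4: x=[4.3766 10.0117] v=[1.4448 0.0771]
Step 5: x=[4.5463 10.0267] v=[1.6965 0.1501]
Step 6: x=[4.7346 10.0521] v=[1.8833 0.2540]

Answer: 4.7346 10.0521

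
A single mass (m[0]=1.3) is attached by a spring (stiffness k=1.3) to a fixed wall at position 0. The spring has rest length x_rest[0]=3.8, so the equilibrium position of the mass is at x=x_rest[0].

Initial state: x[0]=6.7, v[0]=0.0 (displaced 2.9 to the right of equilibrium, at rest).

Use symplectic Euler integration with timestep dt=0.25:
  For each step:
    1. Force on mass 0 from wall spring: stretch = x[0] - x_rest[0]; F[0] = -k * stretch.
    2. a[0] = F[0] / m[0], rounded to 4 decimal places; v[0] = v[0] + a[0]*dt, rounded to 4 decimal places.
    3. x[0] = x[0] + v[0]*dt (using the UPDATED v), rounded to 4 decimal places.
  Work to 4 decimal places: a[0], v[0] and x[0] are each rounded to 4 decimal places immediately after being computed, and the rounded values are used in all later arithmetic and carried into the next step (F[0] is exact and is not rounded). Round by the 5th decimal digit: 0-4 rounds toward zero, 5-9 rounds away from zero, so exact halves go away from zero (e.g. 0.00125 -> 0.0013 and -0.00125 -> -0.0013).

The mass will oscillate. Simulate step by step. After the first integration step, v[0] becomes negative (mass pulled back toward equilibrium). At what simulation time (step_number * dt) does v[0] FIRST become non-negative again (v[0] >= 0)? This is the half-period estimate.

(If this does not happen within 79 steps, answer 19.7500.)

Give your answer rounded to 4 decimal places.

Step 0: x=[6.7000] v=[0.0000]
Step 1: x=[6.5188] v=[-0.7250]
Step 2: x=[6.1676] v=[-1.4047]
Step 3: x=[5.6685] v=[-1.9966]
Step 4: x=[5.0526] v=[-2.4637]
Step 5: x=[4.3584] v=[-2.7769]
Step 6: x=[3.6293] v=[-2.9165]
Step 7: x=[2.9109] v=[-2.8738]
Step 8: x=[2.2480] v=[-2.6515]
Step 9: x=[1.6821] v=[-2.2635]
Step 10: x=[1.2486] v=[-1.7340]
Step 11: x=[0.9746] v=[-1.0962]
Step 12: x=[0.8771] v=[-0.3899]
Step 13: x=[0.9623] v=[0.3408]
First v>=0 after going negative at step 13, time=3.2500

Answer: 3.2500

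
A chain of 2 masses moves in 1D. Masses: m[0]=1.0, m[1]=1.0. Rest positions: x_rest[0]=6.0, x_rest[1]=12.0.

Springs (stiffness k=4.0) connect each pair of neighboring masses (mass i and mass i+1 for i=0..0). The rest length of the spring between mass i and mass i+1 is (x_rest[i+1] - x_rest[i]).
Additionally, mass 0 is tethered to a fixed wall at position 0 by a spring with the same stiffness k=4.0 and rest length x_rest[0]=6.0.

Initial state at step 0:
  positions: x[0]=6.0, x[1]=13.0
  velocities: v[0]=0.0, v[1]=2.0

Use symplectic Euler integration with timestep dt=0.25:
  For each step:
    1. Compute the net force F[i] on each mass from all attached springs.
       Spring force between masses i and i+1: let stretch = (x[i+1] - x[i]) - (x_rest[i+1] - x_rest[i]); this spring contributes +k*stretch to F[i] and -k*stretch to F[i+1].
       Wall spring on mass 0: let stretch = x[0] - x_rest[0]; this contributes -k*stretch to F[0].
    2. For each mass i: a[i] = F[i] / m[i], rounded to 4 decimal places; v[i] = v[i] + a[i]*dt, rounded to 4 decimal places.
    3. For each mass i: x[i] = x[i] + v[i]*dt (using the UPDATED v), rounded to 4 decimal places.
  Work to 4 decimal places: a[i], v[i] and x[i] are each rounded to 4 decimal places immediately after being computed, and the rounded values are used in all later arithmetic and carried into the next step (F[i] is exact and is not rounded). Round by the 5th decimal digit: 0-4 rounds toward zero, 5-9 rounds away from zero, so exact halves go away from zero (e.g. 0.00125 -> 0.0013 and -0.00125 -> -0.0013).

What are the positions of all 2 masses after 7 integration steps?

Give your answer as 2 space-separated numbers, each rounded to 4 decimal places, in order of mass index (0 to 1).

Answer: 5.9371 12.6952

Derivation:
Step 0: x=[6.0000 13.0000] v=[0.0000 2.0000]
Step 1: x=[6.2500 13.2500] v=[1.0000 1.0000]
Step 2: x=[6.6875 13.2500] v=[1.7500 0.0000]
Step 3: x=[7.0938 13.1094] v=[1.6250 -0.5625]
Step 4: x=[7.2305 12.9649] v=[0.5468 -0.5781]
Step 5: x=[6.9932 12.8868] v=[-0.9493 -0.3125]
Step 6: x=[6.4810 12.8353] v=[-2.0489 -0.2061]
Step 7: x=[5.9371 12.6952] v=[-2.1756 -0.5604]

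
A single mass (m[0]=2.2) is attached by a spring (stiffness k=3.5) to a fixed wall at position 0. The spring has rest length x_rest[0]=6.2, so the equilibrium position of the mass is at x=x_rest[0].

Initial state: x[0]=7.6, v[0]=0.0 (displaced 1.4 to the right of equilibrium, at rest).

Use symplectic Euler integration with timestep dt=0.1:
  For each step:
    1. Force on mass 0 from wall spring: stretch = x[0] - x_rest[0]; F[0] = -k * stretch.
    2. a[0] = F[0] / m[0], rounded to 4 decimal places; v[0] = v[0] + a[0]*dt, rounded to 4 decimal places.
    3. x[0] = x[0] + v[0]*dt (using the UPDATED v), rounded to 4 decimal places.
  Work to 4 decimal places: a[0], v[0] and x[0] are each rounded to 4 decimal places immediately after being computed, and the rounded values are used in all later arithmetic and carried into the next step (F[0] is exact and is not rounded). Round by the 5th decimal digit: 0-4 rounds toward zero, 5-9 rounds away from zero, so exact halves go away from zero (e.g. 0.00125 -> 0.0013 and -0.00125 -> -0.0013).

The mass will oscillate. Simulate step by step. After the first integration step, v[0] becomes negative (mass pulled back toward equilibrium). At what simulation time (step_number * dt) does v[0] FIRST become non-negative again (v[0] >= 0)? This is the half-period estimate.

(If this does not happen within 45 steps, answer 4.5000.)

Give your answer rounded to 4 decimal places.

Answer: 2.5000

Derivation:
Step 0: x=[7.6000] v=[0.0000]
Step 1: x=[7.5777] v=[-0.2227]
Step 2: x=[7.5335] v=[-0.4419]
Step 3: x=[7.4681] v=[-0.6541]
Step 4: x=[7.3825] v=[-0.8558]
Step 5: x=[7.2781] v=[-1.0439]
Step 6: x=[7.1566] v=[-1.2154]
Step 7: x=[7.0198] v=[-1.3676]
Step 8: x=[6.8700] v=[-1.4980]
Step 9: x=[6.7095] v=[-1.6046]
Step 10: x=[6.5409] v=[-1.6857]
Step 11: x=[6.3669] v=[-1.7399]
Step 12: x=[6.1903] v=[-1.7665]
Step 13: x=[6.0138] v=[-1.7650]
Step 14: x=[5.8403] v=[-1.7354]
Step 15: x=[5.6725] v=[-1.6782]
Step 16: x=[5.5131] v=[-1.5943]
Step 17: x=[5.3646] v=[-1.4850]
Step 18: x=[5.2294] v=[-1.3521]
Step 19: x=[5.1096] v=[-1.1977]
Step 20: x=[5.0072] v=[-1.0242]
Step 21: x=[4.9238] v=[-0.8344]
Step 22: x=[4.8607] v=[-0.6314]
Step 23: x=[4.8189] v=[-0.4183]
Step 24: x=[4.7990] v=[-0.1986]
Step 25: x=[4.8014] v=[0.0243]
First v>=0 after going negative at step 25, time=2.5000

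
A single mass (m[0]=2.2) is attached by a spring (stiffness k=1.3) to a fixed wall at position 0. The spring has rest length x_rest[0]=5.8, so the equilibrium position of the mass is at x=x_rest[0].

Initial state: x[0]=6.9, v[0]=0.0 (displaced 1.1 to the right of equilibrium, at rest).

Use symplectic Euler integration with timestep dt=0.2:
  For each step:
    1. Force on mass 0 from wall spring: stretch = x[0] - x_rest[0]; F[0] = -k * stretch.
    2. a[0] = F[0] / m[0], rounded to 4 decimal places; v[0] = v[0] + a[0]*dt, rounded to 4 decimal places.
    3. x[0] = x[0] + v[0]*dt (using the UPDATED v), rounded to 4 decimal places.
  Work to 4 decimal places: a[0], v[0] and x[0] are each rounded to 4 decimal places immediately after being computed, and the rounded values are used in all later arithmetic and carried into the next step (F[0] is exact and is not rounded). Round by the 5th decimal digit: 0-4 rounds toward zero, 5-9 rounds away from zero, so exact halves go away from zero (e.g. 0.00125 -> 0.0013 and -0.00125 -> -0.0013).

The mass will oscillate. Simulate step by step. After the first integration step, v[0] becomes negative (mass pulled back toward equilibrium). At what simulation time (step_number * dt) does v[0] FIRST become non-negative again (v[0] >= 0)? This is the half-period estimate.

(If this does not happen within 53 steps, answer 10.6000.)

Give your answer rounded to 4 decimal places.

Answer: 4.2000

Derivation:
Step 0: x=[6.9000] v=[0.0000]
Step 1: x=[6.8740] v=[-0.1300]
Step 2: x=[6.8226] v=[-0.2569]
Step 3: x=[6.7470] v=[-0.3778]
Step 4: x=[6.6491] v=[-0.4897]
Step 5: x=[6.5311] v=[-0.5900]
Step 6: x=[6.3958] v=[-0.6764]
Step 7: x=[6.2464] v=[-0.7468]
Step 8: x=[6.0865] v=[-0.7996]
Step 9: x=[5.9198] v=[-0.8335]
Step 10: x=[5.7503] v=[-0.8477]
Step 11: x=[5.5819] v=[-0.8418]
Step 12: x=[5.4187] v=[-0.8160]
Step 13: x=[5.2645] v=[-0.7709]
Step 14: x=[5.1230] v=[-0.7076]
Step 15: x=[4.9975] v=[-0.6276]
Step 16: x=[4.8909] v=[-0.5328]
Step 17: x=[4.8058] v=[-0.4254]
Step 18: x=[4.7442] v=[-0.3079]
Step 19: x=[4.7076] v=[-0.1831]
Step 20: x=[4.6968] v=[-0.0540]
Step 21: x=[4.7121] v=[0.0764]
First v>=0 after going negative at step 21, time=4.2000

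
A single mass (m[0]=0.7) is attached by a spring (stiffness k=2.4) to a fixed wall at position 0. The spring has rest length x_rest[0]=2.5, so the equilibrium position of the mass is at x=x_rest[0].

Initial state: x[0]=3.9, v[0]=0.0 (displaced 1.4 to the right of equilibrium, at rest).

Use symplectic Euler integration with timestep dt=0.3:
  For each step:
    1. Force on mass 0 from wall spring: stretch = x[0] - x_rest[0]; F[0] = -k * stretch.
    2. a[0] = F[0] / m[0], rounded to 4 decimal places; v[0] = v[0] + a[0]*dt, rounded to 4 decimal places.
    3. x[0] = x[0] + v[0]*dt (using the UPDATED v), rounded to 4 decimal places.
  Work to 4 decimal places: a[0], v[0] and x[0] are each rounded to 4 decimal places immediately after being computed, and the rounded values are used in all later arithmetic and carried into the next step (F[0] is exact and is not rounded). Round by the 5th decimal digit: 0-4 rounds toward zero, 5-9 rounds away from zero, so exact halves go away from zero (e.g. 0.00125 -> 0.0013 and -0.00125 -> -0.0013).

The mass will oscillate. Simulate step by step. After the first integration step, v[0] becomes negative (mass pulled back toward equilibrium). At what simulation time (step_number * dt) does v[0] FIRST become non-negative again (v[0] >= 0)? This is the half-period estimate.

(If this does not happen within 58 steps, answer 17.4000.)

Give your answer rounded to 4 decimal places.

Step 0: x=[3.9000] v=[0.0000]
Step 1: x=[3.4680] v=[-1.4400]
Step 2: x=[2.7373] v=[-2.4357]
Step 3: x=[1.9334] v=[-2.6798]
Step 4: x=[1.3043] v=[-2.0970]
Step 5: x=[1.0441] v=[-0.8672]
Step 6: x=[1.2332] v=[0.6303]
First v>=0 after going negative at step 6, time=1.8000

Answer: 1.8000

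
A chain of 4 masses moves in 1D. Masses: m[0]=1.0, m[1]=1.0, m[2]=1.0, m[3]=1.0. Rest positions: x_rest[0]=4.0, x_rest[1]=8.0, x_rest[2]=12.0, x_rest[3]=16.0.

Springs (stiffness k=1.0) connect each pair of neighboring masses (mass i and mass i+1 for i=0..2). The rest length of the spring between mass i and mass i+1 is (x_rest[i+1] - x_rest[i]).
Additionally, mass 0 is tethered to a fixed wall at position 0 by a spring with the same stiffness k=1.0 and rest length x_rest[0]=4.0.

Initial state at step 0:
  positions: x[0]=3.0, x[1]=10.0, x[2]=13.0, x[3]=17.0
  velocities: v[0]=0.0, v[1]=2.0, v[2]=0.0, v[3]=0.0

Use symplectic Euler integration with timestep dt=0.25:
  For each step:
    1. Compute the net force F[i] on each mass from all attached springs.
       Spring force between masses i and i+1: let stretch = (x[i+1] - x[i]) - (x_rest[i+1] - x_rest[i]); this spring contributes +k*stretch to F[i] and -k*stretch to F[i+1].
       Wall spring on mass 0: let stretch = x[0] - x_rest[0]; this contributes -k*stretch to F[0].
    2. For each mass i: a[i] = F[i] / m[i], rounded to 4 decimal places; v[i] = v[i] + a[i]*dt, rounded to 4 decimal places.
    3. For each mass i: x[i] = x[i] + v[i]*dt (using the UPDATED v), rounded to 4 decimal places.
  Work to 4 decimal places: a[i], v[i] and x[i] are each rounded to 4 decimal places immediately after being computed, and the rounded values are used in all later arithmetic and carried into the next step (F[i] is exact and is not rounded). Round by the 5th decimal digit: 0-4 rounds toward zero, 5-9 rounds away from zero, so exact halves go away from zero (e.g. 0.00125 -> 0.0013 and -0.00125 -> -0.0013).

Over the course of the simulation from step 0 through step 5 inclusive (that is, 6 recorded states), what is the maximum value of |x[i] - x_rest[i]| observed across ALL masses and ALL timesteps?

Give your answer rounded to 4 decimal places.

Step 0: x=[3.0000 10.0000 13.0000 17.0000] v=[0.0000 2.0000 0.0000 0.0000]
Step 1: x=[3.2500 10.2500 13.0625 17.0000] v=[1.0000 1.0000 0.2500 0.0000]
Step 2: x=[3.7344 10.2383 13.1953 17.0039] v=[1.9375 -0.0469 0.5313 0.0156]
Step 3: x=[4.3919 10.0049 13.3814 17.0198] v=[2.6299 -0.9336 0.7442 0.0635]
Step 4: x=[5.1257 9.6317 13.5838 17.0583] v=[2.9352 -1.4927 0.8097 0.1539]
Step 5: x=[5.8208 9.2239 13.7564 17.1296] v=[2.7803 -1.6312 0.6903 0.2853]
Max displacement = 2.2500

Answer: 2.2500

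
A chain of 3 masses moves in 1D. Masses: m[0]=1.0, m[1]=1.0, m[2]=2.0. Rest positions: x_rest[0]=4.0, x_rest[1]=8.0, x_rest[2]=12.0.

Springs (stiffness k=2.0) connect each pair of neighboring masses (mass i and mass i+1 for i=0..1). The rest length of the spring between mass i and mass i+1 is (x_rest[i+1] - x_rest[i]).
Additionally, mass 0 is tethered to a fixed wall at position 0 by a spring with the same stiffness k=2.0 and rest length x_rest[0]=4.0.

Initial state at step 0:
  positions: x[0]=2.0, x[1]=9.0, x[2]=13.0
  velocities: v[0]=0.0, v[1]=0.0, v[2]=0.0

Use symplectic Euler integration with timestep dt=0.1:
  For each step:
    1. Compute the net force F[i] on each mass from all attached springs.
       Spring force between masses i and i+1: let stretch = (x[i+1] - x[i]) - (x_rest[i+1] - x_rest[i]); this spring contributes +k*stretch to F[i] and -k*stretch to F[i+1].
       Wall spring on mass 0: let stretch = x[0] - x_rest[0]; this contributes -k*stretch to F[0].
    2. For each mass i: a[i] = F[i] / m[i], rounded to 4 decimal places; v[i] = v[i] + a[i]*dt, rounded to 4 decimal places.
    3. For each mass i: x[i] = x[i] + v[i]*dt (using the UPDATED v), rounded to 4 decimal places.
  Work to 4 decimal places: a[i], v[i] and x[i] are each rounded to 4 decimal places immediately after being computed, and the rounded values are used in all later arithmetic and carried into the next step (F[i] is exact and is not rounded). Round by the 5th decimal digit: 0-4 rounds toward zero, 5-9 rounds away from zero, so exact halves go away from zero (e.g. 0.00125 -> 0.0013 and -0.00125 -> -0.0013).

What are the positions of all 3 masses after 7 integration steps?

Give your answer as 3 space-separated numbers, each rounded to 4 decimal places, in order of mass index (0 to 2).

Step 0: x=[2.0000 9.0000 13.0000] v=[0.0000 0.0000 0.0000]
Step 1: x=[2.1000 8.9400 13.0000] v=[1.0000 -0.6000 0.0000]
Step 2: x=[2.2948 8.8244 12.9994] v=[1.9480 -1.1560 -0.0060]
Step 3: x=[2.5743 8.6617 12.9971] v=[2.7950 -1.6269 -0.0235]
Step 4: x=[2.9241 8.4640 12.9914] v=[3.4976 -1.9773 -0.0570]
Step 5: x=[3.3262 8.2460 12.9804] v=[4.0208 -2.1798 -0.1097]
Step 6: x=[3.7602 8.0243 12.9621] v=[4.3395 -2.2169 -0.1831]
Step 7: x=[4.2042 7.8161 12.9344] v=[4.4403 -2.0822 -0.2769]

Answer: 4.2042 7.8161 12.9344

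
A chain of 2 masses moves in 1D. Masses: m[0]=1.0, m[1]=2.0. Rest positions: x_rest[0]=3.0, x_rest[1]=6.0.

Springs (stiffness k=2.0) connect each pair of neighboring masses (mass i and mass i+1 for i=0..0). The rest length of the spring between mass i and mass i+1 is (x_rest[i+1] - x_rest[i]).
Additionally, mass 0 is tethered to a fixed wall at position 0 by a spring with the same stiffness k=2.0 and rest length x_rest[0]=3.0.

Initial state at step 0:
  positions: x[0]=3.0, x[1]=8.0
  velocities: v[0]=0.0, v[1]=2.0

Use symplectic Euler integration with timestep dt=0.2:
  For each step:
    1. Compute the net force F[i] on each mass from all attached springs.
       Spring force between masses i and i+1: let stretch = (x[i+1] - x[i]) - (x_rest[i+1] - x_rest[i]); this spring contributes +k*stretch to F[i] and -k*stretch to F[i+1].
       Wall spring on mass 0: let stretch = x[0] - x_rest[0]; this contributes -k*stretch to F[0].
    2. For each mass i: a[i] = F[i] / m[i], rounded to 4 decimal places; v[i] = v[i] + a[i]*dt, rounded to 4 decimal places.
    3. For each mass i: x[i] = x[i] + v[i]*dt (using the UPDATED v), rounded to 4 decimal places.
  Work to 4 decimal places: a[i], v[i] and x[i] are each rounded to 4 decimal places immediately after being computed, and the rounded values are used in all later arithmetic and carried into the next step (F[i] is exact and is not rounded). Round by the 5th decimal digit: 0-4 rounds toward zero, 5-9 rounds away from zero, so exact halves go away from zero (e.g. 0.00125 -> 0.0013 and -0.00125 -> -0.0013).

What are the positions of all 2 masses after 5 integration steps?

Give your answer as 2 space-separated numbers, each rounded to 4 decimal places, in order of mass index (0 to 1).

Step 0: x=[3.0000 8.0000] v=[0.0000 2.0000]
Step 1: x=[3.1600 8.3200] v=[0.8000 1.6000]
Step 2: x=[3.4800 8.5536] v=[1.6000 1.1680]
Step 3: x=[3.9275 8.7043] v=[2.2374 0.7533]
Step 4: x=[4.4429 8.7839] v=[2.5771 0.3979]
Step 5: x=[4.9502 8.8098] v=[2.5363 0.1297]

Answer: 4.9502 8.8098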